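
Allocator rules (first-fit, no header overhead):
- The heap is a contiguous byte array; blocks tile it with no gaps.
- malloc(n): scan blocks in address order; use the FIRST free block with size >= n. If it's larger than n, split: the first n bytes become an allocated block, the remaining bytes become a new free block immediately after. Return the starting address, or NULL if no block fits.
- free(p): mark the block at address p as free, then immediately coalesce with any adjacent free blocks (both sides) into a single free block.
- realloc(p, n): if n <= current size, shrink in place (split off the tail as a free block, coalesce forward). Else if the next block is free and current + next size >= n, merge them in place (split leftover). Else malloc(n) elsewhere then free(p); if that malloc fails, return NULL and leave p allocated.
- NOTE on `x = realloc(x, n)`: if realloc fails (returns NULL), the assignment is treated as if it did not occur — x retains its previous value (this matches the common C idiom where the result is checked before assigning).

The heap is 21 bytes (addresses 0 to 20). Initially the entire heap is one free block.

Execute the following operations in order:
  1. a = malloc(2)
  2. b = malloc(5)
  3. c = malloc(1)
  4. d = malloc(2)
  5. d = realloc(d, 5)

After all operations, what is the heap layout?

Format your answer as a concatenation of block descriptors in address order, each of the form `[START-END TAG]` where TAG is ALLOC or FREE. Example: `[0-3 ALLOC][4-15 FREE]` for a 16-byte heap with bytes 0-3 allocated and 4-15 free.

Answer: [0-1 ALLOC][2-6 ALLOC][7-7 ALLOC][8-12 ALLOC][13-20 FREE]

Derivation:
Op 1: a = malloc(2) -> a = 0; heap: [0-1 ALLOC][2-20 FREE]
Op 2: b = malloc(5) -> b = 2; heap: [0-1 ALLOC][2-6 ALLOC][7-20 FREE]
Op 3: c = malloc(1) -> c = 7; heap: [0-1 ALLOC][2-6 ALLOC][7-7 ALLOC][8-20 FREE]
Op 4: d = malloc(2) -> d = 8; heap: [0-1 ALLOC][2-6 ALLOC][7-7 ALLOC][8-9 ALLOC][10-20 FREE]
Op 5: d = realloc(d, 5) -> d = 8; heap: [0-1 ALLOC][2-6 ALLOC][7-7 ALLOC][8-12 ALLOC][13-20 FREE]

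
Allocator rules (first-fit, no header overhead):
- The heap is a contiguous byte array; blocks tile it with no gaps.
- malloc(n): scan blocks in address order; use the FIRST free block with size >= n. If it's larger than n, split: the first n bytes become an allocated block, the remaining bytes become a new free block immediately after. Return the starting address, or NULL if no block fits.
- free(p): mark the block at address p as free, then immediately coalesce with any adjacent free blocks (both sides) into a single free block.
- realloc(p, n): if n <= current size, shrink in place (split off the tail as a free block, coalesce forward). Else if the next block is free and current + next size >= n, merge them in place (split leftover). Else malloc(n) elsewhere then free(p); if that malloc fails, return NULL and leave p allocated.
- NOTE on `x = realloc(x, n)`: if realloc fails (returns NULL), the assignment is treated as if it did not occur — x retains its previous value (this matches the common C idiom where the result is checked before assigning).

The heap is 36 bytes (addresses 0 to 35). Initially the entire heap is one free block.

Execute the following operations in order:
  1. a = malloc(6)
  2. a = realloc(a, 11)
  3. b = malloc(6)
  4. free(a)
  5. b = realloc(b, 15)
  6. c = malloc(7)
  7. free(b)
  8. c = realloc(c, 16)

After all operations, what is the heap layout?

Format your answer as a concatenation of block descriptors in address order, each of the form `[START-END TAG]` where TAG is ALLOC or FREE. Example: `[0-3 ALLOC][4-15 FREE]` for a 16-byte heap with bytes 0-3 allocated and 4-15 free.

Op 1: a = malloc(6) -> a = 0; heap: [0-5 ALLOC][6-35 FREE]
Op 2: a = realloc(a, 11) -> a = 0; heap: [0-10 ALLOC][11-35 FREE]
Op 3: b = malloc(6) -> b = 11; heap: [0-10 ALLOC][11-16 ALLOC][17-35 FREE]
Op 4: free(a) -> (freed a); heap: [0-10 FREE][11-16 ALLOC][17-35 FREE]
Op 5: b = realloc(b, 15) -> b = 11; heap: [0-10 FREE][11-25 ALLOC][26-35 FREE]
Op 6: c = malloc(7) -> c = 0; heap: [0-6 ALLOC][7-10 FREE][11-25 ALLOC][26-35 FREE]
Op 7: free(b) -> (freed b); heap: [0-6 ALLOC][7-35 FREE]
Op 8: c = realloc(c, 16) -> c = 0; heap: [0-15 ALLOC][16-35 FREE]

Answer: [0-15 ALLOC][16-35 FREE]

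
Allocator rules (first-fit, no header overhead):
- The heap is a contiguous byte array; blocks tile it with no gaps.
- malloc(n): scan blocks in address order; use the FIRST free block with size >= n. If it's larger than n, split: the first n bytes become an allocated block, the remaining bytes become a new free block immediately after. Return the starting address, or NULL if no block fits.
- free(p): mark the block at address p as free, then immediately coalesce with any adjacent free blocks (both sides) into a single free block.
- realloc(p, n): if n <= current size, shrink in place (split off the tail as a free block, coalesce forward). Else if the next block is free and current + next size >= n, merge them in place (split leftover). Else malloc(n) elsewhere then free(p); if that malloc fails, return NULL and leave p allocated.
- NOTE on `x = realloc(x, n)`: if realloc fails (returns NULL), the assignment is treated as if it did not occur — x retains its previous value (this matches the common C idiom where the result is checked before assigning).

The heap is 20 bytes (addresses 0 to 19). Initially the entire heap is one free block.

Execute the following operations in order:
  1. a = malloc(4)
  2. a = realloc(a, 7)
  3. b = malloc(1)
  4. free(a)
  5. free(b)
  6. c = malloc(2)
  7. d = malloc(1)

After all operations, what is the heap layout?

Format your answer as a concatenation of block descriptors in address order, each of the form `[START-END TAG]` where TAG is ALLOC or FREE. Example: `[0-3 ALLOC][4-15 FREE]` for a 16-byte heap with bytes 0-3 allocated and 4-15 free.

Op 1: a = malloc(4) -> a = 0; heap: [0-3 ALLOC][4-19 FREE]
Op 2: a = realloc(a, 7) -> a = 0; heap: [0-6 ALLOC][7-19 FREE]
Op 3: b = malloc(1) -> b = 7; heap: [0-6 ALLOC][7-7 ALLOC][8-19 FREE]
Op 4: free(a) -> (freed a); heap: [0-6 FREE][7-7 ALLOC][8-19 FREE]
Op 5: free(b) -> (freed b); heap: [0-19 FREE]
Op 6: c = malloc(2) -> c = 0; heap: [0-1 ALLOC][2-19 FREE]
Op 7: d = malloc(1) -> d = 2; heap: [0-1 ALLOC][2-2 ALLOC][3-19 FREE]

Answer: [0-1 ALLOC][2-2 ALLOC][3-19 FREE]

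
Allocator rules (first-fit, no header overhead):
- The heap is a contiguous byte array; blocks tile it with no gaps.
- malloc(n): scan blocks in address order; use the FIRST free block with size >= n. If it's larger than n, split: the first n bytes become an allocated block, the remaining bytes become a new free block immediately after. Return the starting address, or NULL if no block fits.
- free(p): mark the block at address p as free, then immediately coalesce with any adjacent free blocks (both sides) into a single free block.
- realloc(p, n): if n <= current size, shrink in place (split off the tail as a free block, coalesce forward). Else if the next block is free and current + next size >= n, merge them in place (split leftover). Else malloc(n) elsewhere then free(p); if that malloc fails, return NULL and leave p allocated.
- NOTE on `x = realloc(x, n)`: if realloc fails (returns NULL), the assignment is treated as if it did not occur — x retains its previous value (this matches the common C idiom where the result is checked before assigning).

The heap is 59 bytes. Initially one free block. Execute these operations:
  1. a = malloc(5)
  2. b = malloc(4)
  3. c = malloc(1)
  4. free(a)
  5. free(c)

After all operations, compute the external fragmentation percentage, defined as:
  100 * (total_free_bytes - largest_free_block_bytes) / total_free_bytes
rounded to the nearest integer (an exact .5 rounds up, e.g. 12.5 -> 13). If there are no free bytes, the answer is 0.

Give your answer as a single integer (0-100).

Op 1: a = malloc(5) -> a = 0; heap: [0-4 ALLOC][5-58 FREE]
Op 2: b = malloc(4) -> b = 5; heap: [0-4 ALLOC][5-8 ALLOC][9-58 FREE]
Op 3: c = malloc(1) -> c = 9; heap: [0-4 ALLOC][5-8 ALLOC][9-9 ALLOC][10-58 FREE]
Op 4: free(a) -> (freed a); heap: [0-4 FREE][5-8 ALLOC][9-9 ALLOC][10-58 FREE]
Op 5: free(c) -> (freed c); heap: [0-4 FREE][5-8 ALLOC][9-58 FREE]
Free blocks: [5 50] total_free=55 largest=50 -> 100*(55-50)/55 = 500/55 ≈ 9.091 -> rounds to 9

Answer: 9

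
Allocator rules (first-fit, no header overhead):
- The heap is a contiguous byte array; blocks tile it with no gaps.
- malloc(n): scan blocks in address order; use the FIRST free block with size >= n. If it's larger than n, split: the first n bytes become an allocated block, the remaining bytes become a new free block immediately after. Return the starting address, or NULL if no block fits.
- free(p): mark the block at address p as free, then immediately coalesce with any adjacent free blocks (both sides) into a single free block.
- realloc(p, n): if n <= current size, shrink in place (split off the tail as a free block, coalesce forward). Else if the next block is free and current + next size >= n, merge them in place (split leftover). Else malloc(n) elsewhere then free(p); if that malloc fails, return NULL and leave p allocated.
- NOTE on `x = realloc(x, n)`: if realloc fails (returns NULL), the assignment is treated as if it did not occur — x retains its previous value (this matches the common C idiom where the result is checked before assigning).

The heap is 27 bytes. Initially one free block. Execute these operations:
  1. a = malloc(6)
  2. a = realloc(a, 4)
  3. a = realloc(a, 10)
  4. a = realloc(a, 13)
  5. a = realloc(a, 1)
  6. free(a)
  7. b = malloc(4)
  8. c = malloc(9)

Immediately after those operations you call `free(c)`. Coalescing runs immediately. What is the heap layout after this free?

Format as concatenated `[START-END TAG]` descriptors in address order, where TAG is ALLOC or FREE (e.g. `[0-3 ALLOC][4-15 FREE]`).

Op 1: a = malloc(6) -> a = 0; heap: [0-5 ALLOC][6-26 FREE]
Op 2: a = realloc(a, 4) -> a = 0; heap: [0-3 ALLOC][4-26 FREE]
Op 3: a = realloc(a, 10) -> a = 0; heap: [0-9 ALLOC][10-26 FREE]
Op 4: a = realloc(a, 13) -> a = 0; heap: [0-12 ALLOC][13-26 FREE]
Op 5: a = realloc(a, 1) -> a = 0; heap: [0-0 ALLOC][1-26 FREE]
Op 6: free(a) -> (freed a); heap: [0-26 FREE]
Op 7: b = malloc(4) -> b = 0; heap: [0-3 ALLOC][4-26 FREE]
Op 8: c = malloc(9) -> c = 4; heap: [0-3 ALLOC][4-12 ALLOC][13-26 FREE]
free(c): c = 4 -> block [4-12 ALLOC]; mark free, coalesce with adjacent free neighbors -> [0-3 ALLOC][4-26 FREE]

Answer: [0-3 ALLOC][4-26 FREE]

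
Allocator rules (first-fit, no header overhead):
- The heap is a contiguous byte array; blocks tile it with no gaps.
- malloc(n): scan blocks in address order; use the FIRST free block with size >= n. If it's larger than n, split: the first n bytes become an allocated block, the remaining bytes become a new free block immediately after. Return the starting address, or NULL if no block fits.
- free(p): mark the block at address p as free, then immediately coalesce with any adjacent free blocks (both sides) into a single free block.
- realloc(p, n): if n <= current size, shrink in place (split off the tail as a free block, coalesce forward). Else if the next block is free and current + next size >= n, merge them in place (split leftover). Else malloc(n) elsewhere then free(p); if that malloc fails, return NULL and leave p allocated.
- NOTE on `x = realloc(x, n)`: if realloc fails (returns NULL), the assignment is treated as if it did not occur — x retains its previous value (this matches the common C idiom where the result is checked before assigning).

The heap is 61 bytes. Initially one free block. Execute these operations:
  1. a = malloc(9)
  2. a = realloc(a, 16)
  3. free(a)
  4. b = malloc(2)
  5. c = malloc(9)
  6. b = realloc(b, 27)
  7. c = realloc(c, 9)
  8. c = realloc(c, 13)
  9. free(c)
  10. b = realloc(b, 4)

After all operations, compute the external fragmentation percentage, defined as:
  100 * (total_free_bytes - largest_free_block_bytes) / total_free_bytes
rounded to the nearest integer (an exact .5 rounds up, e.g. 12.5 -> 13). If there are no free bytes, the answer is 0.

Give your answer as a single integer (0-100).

Answer: 19

Derivation:
Op 1: a = malloc(9) -> a = 0; heap: [0-8 ALLOC][9-60 FREE]
Op 2: a = realloc(a, 16) -> a = 0; heap: [0-15 ALLOC][16-60 FREE]
Op 3: free(a) -> (freed a); heap: [0-60 FREE]
Op 4: b = malloc(2) -> b = 0; heap: [0-1 ALLOC][2-60 FREE]
Op 5: c = malloc(9) -> c = 2; heap: [0-1 ALLOC][2-10 ALLOC][11-60 FREE]
Op 6: b = realloc(b, 27) -> b = 11; heap: [0-1 FREE][2-10 ALLOC][11-37 ALLOC][38-60 FREE]
Op 7: c = realloc(c, 9) -> c = 2; heap: [0-1 FREE][2-10 ALLOC][11-37 ALLOC][38-60 FREE]
Op 8: c = realloc(c, 13) -> c = 38; heap: [0-10 FREE][11-37 ALLOC][38-50 ALLOC][51-60 FREE]
Op 9: free(c) -> (freed c); heap: [0-10 FREE][11-37 ALLOC][38-60 FREE]
Op 10: b = realloc(b, 4) -> b = 11; heap: [0-10 FREE][11-14 ALLOC][15-60 FREE]
Free blocks: [11 46] total_free=57 largest=46 -> 100*(57-46)/57 = 1100/57 ≈ 19.298 -> rounds to 19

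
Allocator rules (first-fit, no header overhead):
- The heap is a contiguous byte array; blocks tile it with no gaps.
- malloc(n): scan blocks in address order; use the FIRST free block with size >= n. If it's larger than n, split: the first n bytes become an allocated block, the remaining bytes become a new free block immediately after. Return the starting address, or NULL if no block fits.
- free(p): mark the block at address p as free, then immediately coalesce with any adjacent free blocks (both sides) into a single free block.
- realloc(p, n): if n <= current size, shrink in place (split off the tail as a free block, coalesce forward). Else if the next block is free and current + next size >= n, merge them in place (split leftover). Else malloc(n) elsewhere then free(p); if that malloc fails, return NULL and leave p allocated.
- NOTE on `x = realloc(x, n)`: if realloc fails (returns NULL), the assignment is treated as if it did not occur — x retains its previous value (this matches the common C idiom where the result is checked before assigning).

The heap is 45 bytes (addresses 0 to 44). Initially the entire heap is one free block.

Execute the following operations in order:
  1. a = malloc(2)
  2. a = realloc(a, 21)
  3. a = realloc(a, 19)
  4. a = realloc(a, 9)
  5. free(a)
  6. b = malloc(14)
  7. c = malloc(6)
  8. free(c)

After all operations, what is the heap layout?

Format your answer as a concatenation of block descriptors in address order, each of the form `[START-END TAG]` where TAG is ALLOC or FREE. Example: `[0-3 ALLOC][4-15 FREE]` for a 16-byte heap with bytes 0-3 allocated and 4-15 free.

Op 1: a = malloc(2) -> a = 0; heap: [0-1 ALLOC][2-44 FREE]
Op 2: a = realloc(a, 21) -> a = 0; heap: [0-20 ALLOC][21-44 FREE]
Op 3: a = realloc(a, 19) -> a = 0; heap: [0-18 ALLOC][19-44 FREE]
Op 4: a = realloc(a, 9) -> a = 0; heap: [0-8 ALLOC][9-44 FREE]
Op 5: free(a) -> (freed a); heap: [0-44 FREE]
Op 6: b = malloc(14) -> b = 0; heap: [0-13 ALLOC][14-44 FREE]
Op 7: c = malloc(6) -> c = 14; heap: [0-13 ALLOC][14-19 ALLOC][20-44 FREE]
Op 8: free(c) -> (freed c); heap: [0-13 ALLOC][14-44 FREE]

Answer: [0-13 ALLOC][14-44 FREE]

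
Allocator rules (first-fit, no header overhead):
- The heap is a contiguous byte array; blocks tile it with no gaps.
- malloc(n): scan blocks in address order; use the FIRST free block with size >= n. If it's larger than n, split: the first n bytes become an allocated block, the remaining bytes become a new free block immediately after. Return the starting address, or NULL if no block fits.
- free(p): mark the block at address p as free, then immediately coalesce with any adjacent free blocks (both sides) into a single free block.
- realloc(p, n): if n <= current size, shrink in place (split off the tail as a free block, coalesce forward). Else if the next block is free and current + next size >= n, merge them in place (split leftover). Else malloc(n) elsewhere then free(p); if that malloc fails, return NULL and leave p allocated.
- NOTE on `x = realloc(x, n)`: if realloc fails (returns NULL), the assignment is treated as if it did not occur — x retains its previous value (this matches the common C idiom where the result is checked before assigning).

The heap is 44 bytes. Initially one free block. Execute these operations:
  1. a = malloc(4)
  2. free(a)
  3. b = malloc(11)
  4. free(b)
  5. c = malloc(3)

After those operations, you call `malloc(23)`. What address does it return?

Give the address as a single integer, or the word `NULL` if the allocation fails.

Answer: 3

Derivation:
Op 1: a = malloc(4) -> a = 0; heap: [0-3 ALLOC][4-43 FREE]
Op 2: free(a) -> (freed a); heap: [0-43 FREE]
Op 3: b = malloc(11) -> b = 0; heap: [0-10 ALLOC][11-43 FREE]
Op 4: free(b) -> (freed b); heap: [0-43 FREE]
Op 5: c = malloc(3) -> c = 0; heap: [0-2 ALLOC][3-43 FREE]
malloc(23): first-fit scan over [0-2 ALLOC][3-43 FREE] -> 3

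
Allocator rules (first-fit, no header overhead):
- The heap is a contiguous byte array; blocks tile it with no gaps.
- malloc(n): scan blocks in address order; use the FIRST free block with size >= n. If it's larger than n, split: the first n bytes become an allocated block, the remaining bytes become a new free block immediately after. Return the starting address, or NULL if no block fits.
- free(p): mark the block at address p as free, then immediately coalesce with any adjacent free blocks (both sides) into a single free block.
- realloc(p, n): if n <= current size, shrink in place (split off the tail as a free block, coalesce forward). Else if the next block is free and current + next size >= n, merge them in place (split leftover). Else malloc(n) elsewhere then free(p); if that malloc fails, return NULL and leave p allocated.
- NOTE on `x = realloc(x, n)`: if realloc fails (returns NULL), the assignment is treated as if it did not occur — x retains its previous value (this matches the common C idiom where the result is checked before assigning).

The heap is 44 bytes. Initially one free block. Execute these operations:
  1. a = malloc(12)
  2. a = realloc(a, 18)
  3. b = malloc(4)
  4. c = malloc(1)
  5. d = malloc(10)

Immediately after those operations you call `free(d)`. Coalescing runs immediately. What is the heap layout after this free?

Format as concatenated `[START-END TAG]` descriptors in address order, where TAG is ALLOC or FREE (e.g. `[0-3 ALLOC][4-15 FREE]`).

Op 1: a = malloc(12) -> a = 0; heap: [0-11 ALLOC][12-43 FREE]
Op 2: a = realloc(a, 18) -> a = 0; heap: [0-17 ALLOC][18-43 FREE]
Op 3: b = malloc(4) -> b = 18; heap: [0-17 ALLOC][18-21 ALLOC][22-43 FREE]
Op 4: c = malloc(1) -> c = 22; heap: [0-17 ALLOC][18-21 ALLOC][22-22 ALLOC][23-43 FREE]
Op 5: d = malloc(10) -> d = 23; heap: [0-17 ALLOC][18-21 ALLOC][22-22 ALLOC][23-32 ALLOC][33-43 FREE]
free(d): d = 23 -> block [23-32 ALLOC]; mark free, coalesce with adjacent free neighbors -> [0-17 ALLOC][18-21 ALLOC][22-22 ALLOC][23-43 FREE]

Answer: [0-17 ALLOC][18-21 ALLOC][22-22 ALLOC][23-43 FREE]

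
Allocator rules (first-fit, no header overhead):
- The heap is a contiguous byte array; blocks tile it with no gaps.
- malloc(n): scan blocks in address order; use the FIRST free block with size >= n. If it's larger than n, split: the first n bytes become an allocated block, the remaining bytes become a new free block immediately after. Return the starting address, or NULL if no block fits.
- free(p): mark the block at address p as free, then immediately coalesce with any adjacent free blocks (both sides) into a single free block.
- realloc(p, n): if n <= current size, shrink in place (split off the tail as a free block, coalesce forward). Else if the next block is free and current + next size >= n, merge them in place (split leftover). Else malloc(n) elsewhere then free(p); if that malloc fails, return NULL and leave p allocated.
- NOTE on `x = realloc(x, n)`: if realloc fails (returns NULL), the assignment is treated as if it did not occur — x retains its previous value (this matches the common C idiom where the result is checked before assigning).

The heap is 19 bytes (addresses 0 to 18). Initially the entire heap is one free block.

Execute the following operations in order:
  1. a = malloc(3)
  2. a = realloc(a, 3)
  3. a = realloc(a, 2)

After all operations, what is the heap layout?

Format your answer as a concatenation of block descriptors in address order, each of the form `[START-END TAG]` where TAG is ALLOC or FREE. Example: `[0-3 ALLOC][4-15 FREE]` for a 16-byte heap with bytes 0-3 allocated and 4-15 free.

Answer: [0-1 ALLOC][2-18 FREE]

Derivation:
Op 1: a = malloc(3) -> a = 0; heap: [0-2 ALLOC][3-18 FREE]
Op 2: a = realloc(a, 3) -> a = 0; heap: [0-2 ALLOC][3-18 FREE]
Op 3: a = realloc(a, 2) -> a = 0; heap: [0-1 ALLOC][2-18 FREE]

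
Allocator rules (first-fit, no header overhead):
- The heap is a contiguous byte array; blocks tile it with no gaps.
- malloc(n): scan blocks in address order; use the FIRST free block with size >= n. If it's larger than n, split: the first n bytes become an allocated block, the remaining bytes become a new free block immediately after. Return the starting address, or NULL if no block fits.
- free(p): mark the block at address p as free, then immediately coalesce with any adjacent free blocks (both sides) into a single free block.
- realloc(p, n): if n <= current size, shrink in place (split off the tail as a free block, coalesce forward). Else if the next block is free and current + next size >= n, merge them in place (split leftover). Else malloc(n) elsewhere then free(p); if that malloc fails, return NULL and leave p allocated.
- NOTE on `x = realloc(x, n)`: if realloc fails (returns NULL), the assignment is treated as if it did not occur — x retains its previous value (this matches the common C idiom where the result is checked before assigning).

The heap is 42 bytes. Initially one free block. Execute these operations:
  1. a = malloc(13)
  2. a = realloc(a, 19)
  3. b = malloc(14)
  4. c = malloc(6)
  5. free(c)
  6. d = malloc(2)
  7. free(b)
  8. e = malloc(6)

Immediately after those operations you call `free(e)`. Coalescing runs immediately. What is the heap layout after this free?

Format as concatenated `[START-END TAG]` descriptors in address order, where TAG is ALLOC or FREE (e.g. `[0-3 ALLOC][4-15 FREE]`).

Op 1: a = malloc(13) -> a = 0; heap: [0-12 ALLOC][13-41 FREE]
Op 2: a = realloc(a, 19) -> a = 0; heap: [0-18 ALLOC][19-41 FREE]
Op 3: b = malloc(14) -> b = 19; heap: [0-18 ALLOC][19-32 ALLOC][33-41 FREE]
Op 4: c = malloc(6) -> c = 33; heap: [0-18 ALLOC][19-32 ALLOC][33-38 ALLOC][39-41 FREE]
Op 5: free(c) -> (freed c); heap: [0-18 ALLOC][19-32 ALLOC][33-41 FREE]
Op 6: d = malloc(2) -> d = 33; heap: [0-18 ALLOC][19-32 ALLOC][33-34 ALLOC][35-41 FREE]
Op 7: free(b) -> (freed b); heap: [0-18 ALLOC][19-32 FREE][33-34 ALLOC][35-41 FREE]
Op 8: e = malloc(6) -> e = 19; heap: [0-18 ALLOC][19-24 ALLOC][25-32 FREE][33-34 ALLOC][35-41 FREE]
free(e): e = 19 -> block [19-24 ALLOC]; mark free, coalesce with adjacent free neighbors -> [0-18 ALLOC][19-32 FREE][33-34 ALLOC][35-41 FREE]

Answer: [0-18 ALLOC][19-32 FREE][33-34 ALLOC][35-41 FREE]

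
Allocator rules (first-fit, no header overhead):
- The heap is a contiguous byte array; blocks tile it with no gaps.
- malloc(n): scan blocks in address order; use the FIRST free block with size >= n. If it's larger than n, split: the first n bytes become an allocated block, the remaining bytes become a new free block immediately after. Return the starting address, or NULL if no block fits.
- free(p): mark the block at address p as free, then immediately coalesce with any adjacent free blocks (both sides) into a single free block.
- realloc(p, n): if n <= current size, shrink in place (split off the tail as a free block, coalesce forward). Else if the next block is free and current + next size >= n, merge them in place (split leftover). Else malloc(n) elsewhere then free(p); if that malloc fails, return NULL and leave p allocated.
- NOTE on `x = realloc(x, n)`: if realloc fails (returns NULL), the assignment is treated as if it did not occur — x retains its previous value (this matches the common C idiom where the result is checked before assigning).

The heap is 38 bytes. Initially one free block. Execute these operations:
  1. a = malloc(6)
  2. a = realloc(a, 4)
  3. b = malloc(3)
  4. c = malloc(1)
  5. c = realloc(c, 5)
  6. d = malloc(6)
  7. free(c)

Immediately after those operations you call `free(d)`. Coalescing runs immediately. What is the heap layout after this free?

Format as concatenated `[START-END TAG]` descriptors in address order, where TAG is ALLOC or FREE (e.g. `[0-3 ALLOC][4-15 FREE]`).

Answer: [0-3 ALLOC][4-6 ALLOC][7-37 FREE]

Derivation:
Op 1: a = malloc(6) -> a = 0; heap: [0-5 ALLOC][6-37 FREE]
Op 2: a = realloc(a, 4) -> a = 0; heap: [0-3 ALLOC][4-37 FREE]
Op 3: b = malloc(3) -> b = 4; heap: [0-3 ALLOC][4-6 ALLOC][7-37 FREE]
Op 4: c = malloc(1) -> c = 7; heap: [0-3 ALLOC][4-6 ALLOC][7-7 ALLOC][8-37 FREE]
Op 5: c = realloc(c, 5) -> c = 7; heap: [0-3 ALLOC][4-6 ALLOC][7-11 ALLOC][12-37 FREE]
Op 6: d = malloc(6) -> d = 12; heap: [0-3 ALLOC][4-6 ALLOC][7-11 ALLOC][12-17 ALLOC][18-37 FREE]
Op 7: free(c) -> (freed c); heap: [0-3 ALLOC][4-6 ALLOC][7-11 FREE][12-17 ALLOC][18-37 FREE]
free(d): d = 12 -> block [12-17 ALLOC]; mark free, coalesce with adjacent free neighbors -> [0-3 ALLOC][4-6 ALLOC][7-37 FREE]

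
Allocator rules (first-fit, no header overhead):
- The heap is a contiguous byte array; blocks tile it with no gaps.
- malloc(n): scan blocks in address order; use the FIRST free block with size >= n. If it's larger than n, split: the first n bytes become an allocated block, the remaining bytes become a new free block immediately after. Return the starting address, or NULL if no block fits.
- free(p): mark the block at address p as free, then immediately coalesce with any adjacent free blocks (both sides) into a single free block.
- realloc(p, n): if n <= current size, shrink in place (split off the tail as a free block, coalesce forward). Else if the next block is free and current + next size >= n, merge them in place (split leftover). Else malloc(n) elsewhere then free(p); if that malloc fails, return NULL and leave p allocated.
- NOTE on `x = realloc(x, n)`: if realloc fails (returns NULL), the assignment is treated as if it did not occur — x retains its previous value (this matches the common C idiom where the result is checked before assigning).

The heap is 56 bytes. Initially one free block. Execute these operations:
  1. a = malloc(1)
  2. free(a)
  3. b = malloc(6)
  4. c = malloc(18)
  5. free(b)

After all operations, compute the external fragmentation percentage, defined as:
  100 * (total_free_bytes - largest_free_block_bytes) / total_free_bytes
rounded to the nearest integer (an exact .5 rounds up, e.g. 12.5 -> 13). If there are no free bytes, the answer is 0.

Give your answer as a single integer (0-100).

Op 1: a = malloc(1) -> a = 0; heap: [0-0 ALLOC][1-55 FREE]
Op 2: free(a) -> (freed a); heap: [0-55 FREE]
Op 3: b = malloc(6) -> b = 0; heap: [0-5 ALLOC][6-55 FREE]
Op 4: c = malloc(18) -> c = 6; heap: [0-5 ALLOC][6-23 ALLOC][24-55 FREE]
Op 5: free(b) -> (freed b); heap: [0-5 FREE][6-23 ALLOC][24-55 FREE]
Free blocks: [6 32] total_free=38 largest=32 -> 100*(38-32)/38 = 600/38 ≈ 15.789 -> rounds to 16

Answer: 16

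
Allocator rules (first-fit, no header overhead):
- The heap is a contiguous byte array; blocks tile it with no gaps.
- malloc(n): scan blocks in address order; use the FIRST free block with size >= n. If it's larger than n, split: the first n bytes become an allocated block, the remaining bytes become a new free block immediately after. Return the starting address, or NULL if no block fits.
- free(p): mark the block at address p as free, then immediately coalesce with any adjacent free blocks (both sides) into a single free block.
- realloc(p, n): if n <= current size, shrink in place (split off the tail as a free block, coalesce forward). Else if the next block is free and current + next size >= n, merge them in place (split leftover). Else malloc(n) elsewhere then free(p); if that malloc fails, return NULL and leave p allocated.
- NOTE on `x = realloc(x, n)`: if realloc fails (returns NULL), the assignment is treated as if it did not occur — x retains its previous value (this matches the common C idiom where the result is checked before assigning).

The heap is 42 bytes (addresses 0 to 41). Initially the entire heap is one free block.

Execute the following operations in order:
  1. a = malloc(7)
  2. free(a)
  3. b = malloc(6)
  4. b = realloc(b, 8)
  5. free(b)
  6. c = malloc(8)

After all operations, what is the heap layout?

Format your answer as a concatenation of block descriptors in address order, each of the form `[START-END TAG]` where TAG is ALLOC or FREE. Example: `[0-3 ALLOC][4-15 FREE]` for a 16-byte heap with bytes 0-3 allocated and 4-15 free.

Answer: [0-7 ALLOC][8-41 FREE]

Derivation:
Op 1: a = malloc(7) -> a = 0; heap: [0-6 ALLOC][7-41 FREE]
Op 2: free(a) -> (freed a); heap: [0-41 FREE]
Op 3: b = malloc(6) -> b = 0; heap: [0-5 ALLOC][6-41 FREE]
Op 4: b = realloc(b, 8) -> b = 0; heap: [0-7 ALLOC][8-41 FREE]
Op 5: free(b) -> (freed b); heap: [0-41 FREE]
Op 6: c = malloc(8) -> c = 0; heap: [0-7 ALLOC][8-41 FREE]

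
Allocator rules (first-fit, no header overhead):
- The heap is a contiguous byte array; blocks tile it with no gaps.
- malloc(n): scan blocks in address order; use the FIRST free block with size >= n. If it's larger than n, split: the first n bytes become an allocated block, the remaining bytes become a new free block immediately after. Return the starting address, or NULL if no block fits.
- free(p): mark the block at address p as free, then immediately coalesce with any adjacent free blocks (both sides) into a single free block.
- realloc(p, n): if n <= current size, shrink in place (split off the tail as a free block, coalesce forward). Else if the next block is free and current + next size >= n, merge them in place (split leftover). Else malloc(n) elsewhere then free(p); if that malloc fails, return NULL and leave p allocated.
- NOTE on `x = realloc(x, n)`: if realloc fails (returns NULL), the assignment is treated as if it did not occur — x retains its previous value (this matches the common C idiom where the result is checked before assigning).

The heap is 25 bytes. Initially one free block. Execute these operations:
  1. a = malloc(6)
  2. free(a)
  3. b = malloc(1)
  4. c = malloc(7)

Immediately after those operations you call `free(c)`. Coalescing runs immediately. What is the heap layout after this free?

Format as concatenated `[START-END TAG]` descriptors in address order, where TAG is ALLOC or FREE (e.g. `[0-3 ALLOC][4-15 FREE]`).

Op 1: a = malloc(6) -> a = 0; heap: [0-5 ALLOC][6-24 FREE]
Op 2: free(a) -> (freed a); heap: [0-24 FREE]
Op 3: b = malloc(1) -> b = 0; heap: [0-0 ALLOC][1-24 FREE]
Op 4: c = malloc(7) -> c = 1; heap: [0-0 ALLOC][1-7 ALLOC][8-24 FREE]
free(c): c = 1 -> block [1-7 ALLOC]; mark free, coalesce with adjacent free neighbors -> [0-0 ALLOC][1-24 FREE]

Answer: [0-0 ALLOC][1-24 FREE]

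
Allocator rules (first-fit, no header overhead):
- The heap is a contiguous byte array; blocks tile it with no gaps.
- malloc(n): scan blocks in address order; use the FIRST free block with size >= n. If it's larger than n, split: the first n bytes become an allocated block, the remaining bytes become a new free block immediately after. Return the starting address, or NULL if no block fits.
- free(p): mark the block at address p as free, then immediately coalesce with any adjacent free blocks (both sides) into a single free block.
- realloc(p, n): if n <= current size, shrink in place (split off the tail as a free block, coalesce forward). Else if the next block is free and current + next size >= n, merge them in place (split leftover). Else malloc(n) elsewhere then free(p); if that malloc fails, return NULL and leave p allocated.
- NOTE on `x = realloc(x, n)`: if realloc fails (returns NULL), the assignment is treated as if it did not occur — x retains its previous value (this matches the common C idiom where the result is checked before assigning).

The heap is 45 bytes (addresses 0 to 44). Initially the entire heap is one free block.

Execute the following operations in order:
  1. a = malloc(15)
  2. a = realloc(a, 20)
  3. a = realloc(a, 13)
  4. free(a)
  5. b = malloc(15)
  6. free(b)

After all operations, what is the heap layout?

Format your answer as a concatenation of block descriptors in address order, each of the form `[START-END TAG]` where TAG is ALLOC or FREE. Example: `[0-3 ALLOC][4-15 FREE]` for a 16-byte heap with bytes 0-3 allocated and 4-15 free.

Op 1: a = malloc(15) -> a = 0; heap: [0-14 ALLOC][15-44 FREE]
Op 2: a = realloc(a, 20) -> a = 0; heap: [0-19 ALLOC][20-44 FREE]
Op 3: a = realloc(a, 13) -> a = 0; heap: [0-12 ALLOC][13-44 FREE]
Op 4: free(a) -> (freed a); heap: [0-44 FREE]
Op 5: b = malloc(15) -> b = 0; heap: [0-14 ALLOC][15-44 FREE]
Op 6: free(b) -> (freed b); heap: [0-44 FREE]

Answer: [0-44 FREE]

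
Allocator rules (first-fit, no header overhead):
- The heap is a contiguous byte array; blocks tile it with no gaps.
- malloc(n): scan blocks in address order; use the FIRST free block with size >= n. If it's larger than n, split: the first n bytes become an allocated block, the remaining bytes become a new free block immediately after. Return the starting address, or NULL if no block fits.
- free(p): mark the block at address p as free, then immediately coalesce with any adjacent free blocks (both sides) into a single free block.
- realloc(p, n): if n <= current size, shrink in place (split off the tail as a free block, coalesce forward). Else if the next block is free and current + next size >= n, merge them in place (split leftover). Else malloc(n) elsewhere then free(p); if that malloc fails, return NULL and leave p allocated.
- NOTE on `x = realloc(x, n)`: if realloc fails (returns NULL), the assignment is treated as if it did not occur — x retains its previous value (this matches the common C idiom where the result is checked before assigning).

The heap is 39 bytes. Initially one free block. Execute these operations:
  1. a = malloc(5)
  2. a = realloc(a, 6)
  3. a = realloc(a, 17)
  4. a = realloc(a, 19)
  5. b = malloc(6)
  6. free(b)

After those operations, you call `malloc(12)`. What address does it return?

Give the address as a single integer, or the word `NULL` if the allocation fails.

Op 1: a = malloc(5) -> a = 0; heap: [0-4 ALLOC][5-38 FREE]
Op 2: a = realloc(a, 6) -> a = 0; heap: [0-5 ALLOC][6-38 FREE]
Op 3: a = realloc(a, 17) -> a = 0; heap: [0-16 ALLOC][17-38 FREE]
Op 4: a = realloc(a, 19) -> a = 0; heap: [0-18 ALLOC][19-38 FREE]
Op 5: b = malloc(6) -> b = 19; heap: [0-18 ALLOC][19-24 ALLOC][25-38 FREE]
Op 6: free(b) -> (freed b); heap: [0-18 ALLOC][19-38 FREE]
malloc(12): first-fit scan over [0-18 ALLOC][19-38 FREE] -> 19

Answer: 19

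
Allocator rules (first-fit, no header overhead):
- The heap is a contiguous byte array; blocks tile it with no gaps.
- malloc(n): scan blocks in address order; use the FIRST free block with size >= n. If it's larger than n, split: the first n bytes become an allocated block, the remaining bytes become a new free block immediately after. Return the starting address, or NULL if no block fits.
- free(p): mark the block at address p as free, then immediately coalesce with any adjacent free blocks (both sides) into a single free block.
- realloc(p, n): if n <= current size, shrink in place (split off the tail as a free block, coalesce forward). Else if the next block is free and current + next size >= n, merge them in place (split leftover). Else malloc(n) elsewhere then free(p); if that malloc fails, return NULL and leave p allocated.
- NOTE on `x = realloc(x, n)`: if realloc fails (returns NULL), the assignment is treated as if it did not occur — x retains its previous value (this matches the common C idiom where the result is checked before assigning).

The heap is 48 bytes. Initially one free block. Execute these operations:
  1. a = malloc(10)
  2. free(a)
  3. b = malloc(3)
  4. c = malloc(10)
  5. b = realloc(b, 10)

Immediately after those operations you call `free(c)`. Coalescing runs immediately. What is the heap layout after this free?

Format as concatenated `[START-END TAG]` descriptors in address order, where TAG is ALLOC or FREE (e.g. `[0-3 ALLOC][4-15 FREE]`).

Answer: [0-12 FREE][13-22 ALLOC][23-47 FREE]

Derivation:
Op 1: a = malloc(10) -> a = 0; heap: [0-9 ALLOC][10-47 FREE]
Op 2: free(a) -> (freed a); heap: [0-47 FREE]
Op 3: b = malloc(3) -> b = 0; heap: [0-2 ALLOC][3-47 FREE]
Op 4: c = malloc(10) -> c = 3; heap: [0-2 ALLOC][3-12 ALLOC][13-47 FREE]
Op 5: b = realloc(b, 10) -> b = 13; heap: [0-2 FREE][3-12 ALLOC][13-22 ALLOC][23-47 FREE]
free(c): c = 3 -> block [3-12 ALLOC]; mark free, coalesce with adjacent free neighbors -> [0-12 FREE][13-22 ALLOC][23-47 FREE]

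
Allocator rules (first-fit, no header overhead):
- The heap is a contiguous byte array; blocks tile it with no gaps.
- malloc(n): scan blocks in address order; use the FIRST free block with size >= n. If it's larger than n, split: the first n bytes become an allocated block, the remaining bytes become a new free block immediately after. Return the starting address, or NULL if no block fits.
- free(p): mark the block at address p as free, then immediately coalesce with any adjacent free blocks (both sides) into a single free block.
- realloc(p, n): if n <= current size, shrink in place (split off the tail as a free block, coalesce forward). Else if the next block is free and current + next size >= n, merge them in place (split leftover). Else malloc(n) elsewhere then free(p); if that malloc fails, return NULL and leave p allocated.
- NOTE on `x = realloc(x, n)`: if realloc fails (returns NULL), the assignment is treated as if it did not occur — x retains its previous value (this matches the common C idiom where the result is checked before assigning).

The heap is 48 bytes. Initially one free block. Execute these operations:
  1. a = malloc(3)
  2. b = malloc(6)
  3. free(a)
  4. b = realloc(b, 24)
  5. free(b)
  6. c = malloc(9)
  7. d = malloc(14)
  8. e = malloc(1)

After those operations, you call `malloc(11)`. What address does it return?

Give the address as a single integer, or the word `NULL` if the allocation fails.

Answer: 24

Derivation:
Op 1: a = malloc(3) -> a = 0; heap: [0-2 ALLOC][3-47 FREE]
Op 2: b = malloc(6) -> b = 3; heap: [0-2 ALLOC][3-8 ALLOC][9-47 FREE]
Op 3: free(a) -> (freed a); heap: [0-2 FREE][3-8 ALLOC][9-47 FREE]
Op 4: b = realloc(b, 24) -> b = 3; heap: [0-2 FREE][3-26 ALLOC][27-47 FREE]
Op 5: free(b) -> (freed b); heap: [0-47 FREE]
Op 6: c = malloc(9) -> c = 0; heap: [0-8 ALLOC][9-47 FREE]
Op 7: d = malloc(14) -> d = 9; heap: [0-8 ALLOC][9-22 ALLOC][23-47 FREE]
Op 8: e = malloc(1) -> e = 23; heap: [0-8 ALLOC][9-22 ALLOC][23-23 ALLOC][24-47 FREE]
malloc(11): first-fit scan over [0-8 ALLOC][9-22 ALLOC][23-23 ALLOC][24-47 FREE] -> 24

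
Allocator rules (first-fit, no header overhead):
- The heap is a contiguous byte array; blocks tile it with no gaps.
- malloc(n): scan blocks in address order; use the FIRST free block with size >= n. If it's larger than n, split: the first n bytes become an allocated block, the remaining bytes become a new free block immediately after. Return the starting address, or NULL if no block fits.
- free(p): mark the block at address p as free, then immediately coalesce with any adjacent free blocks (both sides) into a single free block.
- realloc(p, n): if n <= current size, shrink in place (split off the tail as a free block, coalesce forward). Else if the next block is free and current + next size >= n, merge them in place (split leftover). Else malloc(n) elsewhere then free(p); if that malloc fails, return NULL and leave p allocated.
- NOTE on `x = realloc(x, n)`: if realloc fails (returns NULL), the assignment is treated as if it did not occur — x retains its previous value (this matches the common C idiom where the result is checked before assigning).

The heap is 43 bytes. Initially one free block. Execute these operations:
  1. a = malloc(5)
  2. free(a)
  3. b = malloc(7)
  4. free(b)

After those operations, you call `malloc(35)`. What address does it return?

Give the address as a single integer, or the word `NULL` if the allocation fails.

Op 1: a = malloc(5) -> a = 0; heap: [0-4 ALLOC][5-42 FREE]
Op 2: free(a) -> (freed a); heap: [0-42 FREE]
Op 3: b = malloc(7) -> b = 0; heap: [0-6 ALLOC][7-42 FREE]
Op 4: free(b) -> (freed b); heap: [0-42 FREE]
malloc(35): first-fit scan over [0-42 FREE] -> 0

Answer: 0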